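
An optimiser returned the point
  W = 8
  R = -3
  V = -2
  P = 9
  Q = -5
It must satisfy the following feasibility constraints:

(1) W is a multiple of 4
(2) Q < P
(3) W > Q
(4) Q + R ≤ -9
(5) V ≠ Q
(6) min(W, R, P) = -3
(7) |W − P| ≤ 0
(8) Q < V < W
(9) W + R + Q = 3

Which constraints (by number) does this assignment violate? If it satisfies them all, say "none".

The assignment fails constraints 4, 7, 9.

(1) 8 / 4 = 2, so 4 divides 8 — holds.
(2) Q = -5, P = 9; -5 < 9 — holds.
(3) W = 8, Q = -5; 8 > -5 — holds.
(4) Q + R = -5 + (-3) = -8; -8 > -9, bound -9 not met — does not hold.
(5) V = -2, Q = -5; distinct — holds.
(6) min(8, -3, 9) = -3 — holds.
(7) |8 − 9| = 1; 1 > 0, exceeds bound 0 — does not hold.
(8) values -5 < -2 < 8 — holds.
(9) W + R + Q = 8 + (-3) + (-5) = 0, not 3 — does not hold.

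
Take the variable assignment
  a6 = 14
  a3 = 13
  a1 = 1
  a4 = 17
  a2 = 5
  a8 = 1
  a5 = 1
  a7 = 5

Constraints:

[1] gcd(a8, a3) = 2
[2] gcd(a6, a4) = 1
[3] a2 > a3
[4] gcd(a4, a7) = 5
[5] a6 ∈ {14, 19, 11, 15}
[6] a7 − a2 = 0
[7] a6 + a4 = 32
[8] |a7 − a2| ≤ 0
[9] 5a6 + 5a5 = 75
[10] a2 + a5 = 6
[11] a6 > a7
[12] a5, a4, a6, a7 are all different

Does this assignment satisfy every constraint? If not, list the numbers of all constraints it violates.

[1] gcd(1, 13) = 1, not 2  ✗
[2] gcd(14, 17) = 1  ✓
[3] a2 = 5, a3 = 13; 5 ≤ 13 (want >)  ✗
[4] gcd(17, 5) = 1, not 5  ✗
[5] a6 = 14 is in {14, 19, 11, 15}  ✓
[6] a7 − a2 = 5 − 5 = 0  ✓
[7] a6 + a4 = 14 + 17 = 31, not 32  ✗
[8] |5 − 5| = 0; 0 ≤ 0  ✓
[9] 5a6 + 5a5 = 5(14) + 5(1) = 75  ✓
[10] a2 + a5 = 5 + 1 = 6  ✓
[11] a6 = 14, a7 = 5; 14 > 5  ✓
[12] values 1, 17, 14, 5 are pairwise distinct  ✓

Constraints 1, 3, 4, and 7 do not hold.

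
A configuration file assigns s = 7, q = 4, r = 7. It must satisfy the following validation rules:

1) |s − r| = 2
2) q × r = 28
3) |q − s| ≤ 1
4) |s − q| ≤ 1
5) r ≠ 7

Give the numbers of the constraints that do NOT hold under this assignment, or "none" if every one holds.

Violated: 1, 3, 4, and 5.

1) |7 − 7| = 0, not 2 — fails.
2) q × r = 4 × 7 = 28 — holds.
3) |4 − 7| = 3; 3 > 1, exceeds bound 1 — fails.
4) |7 − 4| = 3; 3 > 1, exceeds bound 1 — fails.
5) r = 7, but 7 is required to differ — fails.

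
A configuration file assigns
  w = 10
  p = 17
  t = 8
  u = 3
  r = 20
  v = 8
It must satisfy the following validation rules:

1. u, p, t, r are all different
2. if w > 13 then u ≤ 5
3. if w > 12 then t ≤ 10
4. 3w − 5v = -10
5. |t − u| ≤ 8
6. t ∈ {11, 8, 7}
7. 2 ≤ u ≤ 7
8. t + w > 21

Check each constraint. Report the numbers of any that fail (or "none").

The assignment fails constraint 8.

1. values 3, 17, 8, 20 are pairwise distinct — OK.
2. w = 10, not > 13; antecedent false, conditional vacuously true — OK.
3. w = 10, not > 12; antecedent false, conditional vacuously true — OK.
4. 3w − 5v = 3(10) − 5(8) = -10 — OK.
5. |8 − 3| = 5; 5 ≤ 8 — OK.
6. t = 8 is in {11, 8, 7} — OK.
7. u = 3 lies in [2, 7] — OK.
8. t + w = 8 + 10 = 18; 18 ≤ 21, bound 21 not met — violated.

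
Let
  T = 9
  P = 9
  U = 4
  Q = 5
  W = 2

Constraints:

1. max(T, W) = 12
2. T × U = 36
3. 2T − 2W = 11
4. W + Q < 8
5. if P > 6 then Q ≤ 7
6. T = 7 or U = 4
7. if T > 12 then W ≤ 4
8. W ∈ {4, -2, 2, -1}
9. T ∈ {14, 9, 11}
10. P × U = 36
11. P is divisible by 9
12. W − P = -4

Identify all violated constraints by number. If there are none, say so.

The assignment fails constraints 1, 3, and 12.

1. max(9, 2) = 9, not 12  false
2. T × U = 9 × 4 = 36  true
3. 2T − 2W = 2(9) − 2(2) = 14, not 11  false
4. W + Q = 2 + 5 = 7; 7 < 8  true
5. P = 9 > 6, so we need Q ≤ 7; Q = 5 ≤ 7  true
6. T = 9 ≠ 7, but U = 4 = 4 (second disjunct)  true
7. T = 9, not > 12; antecedent false, conditional vacuously true  true
8. W = 2 is in {4, -2, 2, -1}  true
9. T = 9 is in {14, 9, 11}  true
10. P × U = 9 × 4 = 36  true
11. 9 / 9 = 1, so 9 divides 9  true
12. W − P = 2 − 9 = -7, not -4  false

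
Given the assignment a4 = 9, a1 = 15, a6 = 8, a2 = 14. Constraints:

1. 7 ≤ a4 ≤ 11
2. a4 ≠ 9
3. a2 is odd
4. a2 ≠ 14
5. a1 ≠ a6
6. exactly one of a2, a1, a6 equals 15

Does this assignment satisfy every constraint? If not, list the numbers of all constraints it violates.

Constraints 2, 3, and 4 are violated.

1. a4 = 9 lies in [7, 11]  OK
2. a4 = 9, but 9 is required to differ  FAIL
3. a2 = 14 is even  FAIL
4. a2 = 14, but 14 is required to differ  FAIL
5. a1 = 15, a6 = 8; distinct  OK
6. a2=14, a1=15, a6=8; 1 of them equals 15  OK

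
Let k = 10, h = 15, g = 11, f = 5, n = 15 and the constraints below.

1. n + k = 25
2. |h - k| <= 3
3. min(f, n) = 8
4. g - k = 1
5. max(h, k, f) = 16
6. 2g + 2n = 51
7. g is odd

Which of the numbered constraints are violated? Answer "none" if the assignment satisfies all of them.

1. n + k = 15 + 10 = 25 — holds.
2. |15 - 10| = 5; 5 > 3, exceeds bound 3 — fails.
3. min(5, 15) = 5, not 8 — fails.
4. g - k = 11 - 10 = 1 — holds.
5. max(15, 10, 5) = 15, not 16 — fails.
6. 2g + 2n = 2(11) + 2(15) = 52, not 51 — fails.
7. g = 11 is odd — holds.

Violated: 2, 3, 5, 6.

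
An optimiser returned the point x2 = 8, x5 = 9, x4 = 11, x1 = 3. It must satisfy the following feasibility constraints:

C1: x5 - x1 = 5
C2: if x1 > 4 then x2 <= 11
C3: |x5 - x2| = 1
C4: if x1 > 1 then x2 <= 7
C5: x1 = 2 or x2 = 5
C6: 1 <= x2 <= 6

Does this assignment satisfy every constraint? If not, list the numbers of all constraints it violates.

C1: x5 - x1 = 9 - 3 = 6, not 5  ✗
C2: x1 = 3, not > 4; antecedent false, conditional vacuously true  ✓
C3: |9 - 8| = 1  ✓
C4: x1 = 3 > 1, so we need x2 ≤ 7; but x2 = 8 > 7  ✗
C5: x1 = 3 ≠ 2 and x2 = 8 ≠ 5; both disjuncts false  ✗
C6: x2 = 8 is outside [1, 6]  ✗

No — constraints 1, 4, 5, and 6 are not satisfied.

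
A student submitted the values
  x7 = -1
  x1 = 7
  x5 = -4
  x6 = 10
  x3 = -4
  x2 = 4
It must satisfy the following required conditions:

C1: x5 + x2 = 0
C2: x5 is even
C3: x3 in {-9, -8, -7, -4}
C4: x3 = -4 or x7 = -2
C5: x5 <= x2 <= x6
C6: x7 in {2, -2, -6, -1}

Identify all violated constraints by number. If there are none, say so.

C1: x5 + x2 = -4 + 4 = 0 — satisfied.
C2: x5 = -4 is even — satisfied.
C3: x3 = -4 is in {-9, -8, -7, -4} — satisfied.
C4: x3 = -4 = -4 (first disjunct) — satisfied.
C5: values -4 <= 4 <= 10 — satisfied.
C6: x7 = -1 is in {2, -2, -6, -1} — satisfied.

None — every constraint holds.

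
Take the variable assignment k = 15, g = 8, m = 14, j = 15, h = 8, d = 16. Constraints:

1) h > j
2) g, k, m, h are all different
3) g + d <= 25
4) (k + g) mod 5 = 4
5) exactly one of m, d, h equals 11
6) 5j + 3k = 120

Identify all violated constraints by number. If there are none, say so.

Constraints 1, 2, 4, 5 do not hold.

1) h = 8, j = 15; 8 ≤ 15 (want >)  false
2) g = h = 8, not all different  false
3) g + d = 8 + 16 = 24; 24 ≤ 25  true
4) k + g = 23; 23 mod 5 = 3, not 4  false
5) m=14, d=16, h=8; 0 of them equal 11, not exactly one  false
6) 5j + 3k = 5(15) + 3(15) = 120  true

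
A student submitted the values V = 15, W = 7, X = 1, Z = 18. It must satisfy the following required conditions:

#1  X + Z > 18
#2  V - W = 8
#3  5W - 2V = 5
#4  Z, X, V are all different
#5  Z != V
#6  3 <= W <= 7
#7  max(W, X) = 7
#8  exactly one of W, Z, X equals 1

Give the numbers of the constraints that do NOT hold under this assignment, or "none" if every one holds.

The assignment satisfies every constraint.

#1 X + Z = 1 + 18 = 19; 19 > 18  yes
#2 V - W = 15 - 7 = 8  yes
#3 5W - 2V = 5(7) - 2(15) = 5  yes
#4 values 18, 1, 15 are pairwise distinct  yes
#5 Z = 18, V = 15; distinct  yes
#6 W = 7 lies in [3, 7]  yes
#7 max(7, 1) = 7  yes
#8 W=7, Z=18, X=1; 1 of them equals 1  yes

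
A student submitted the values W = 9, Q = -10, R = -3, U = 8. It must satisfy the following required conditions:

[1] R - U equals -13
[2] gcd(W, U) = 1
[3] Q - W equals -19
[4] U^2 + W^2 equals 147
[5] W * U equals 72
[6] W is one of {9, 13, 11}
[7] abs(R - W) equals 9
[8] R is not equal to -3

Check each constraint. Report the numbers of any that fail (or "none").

[1] R - U = -3 - 8 = -11, not -13  no
[2] gcd(9, 8) = 1  yes
[3] Q - W = -10 - 9 = -19  yes
[4] U^2 + W^2 = 8^2 + 9^2 = 64 + 81 = 145, not 147  no
[5] W * U = 9 * 8 = 72  yes
[6] W = 9 is in {9, 13, 11}  yes
[7] abs(-3 - 9) = 12, not 9  no
[8] R = -3, but -3 is required to differ  no

No — constraints 1, 4, 7, 8 are not satisfied.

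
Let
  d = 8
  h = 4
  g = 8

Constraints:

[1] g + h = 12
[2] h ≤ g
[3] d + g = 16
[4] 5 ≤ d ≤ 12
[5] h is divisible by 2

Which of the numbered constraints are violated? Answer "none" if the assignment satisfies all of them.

The assignment satisfies every constraint.

[1] g + h = 8 + 4 = 12 — satisfied.
[2] h = 4, g = 8; 4 ≤ 8 — satisfied.
[3] d + g = 8 + 8 = 16 — satisfied.
[4] d = 8 lies in [5, 12] — satisfied.
[5] 4 / 2 = 2, so 2 divides 4 — satisfied.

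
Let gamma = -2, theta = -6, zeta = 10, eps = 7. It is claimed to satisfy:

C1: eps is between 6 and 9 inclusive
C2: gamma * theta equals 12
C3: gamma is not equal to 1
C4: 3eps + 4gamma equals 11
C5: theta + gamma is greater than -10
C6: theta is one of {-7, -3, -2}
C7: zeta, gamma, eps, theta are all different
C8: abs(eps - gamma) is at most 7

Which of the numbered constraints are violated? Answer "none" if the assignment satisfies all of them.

C1: eps = 7 lies in [6, 9] — holds.
C2: gamma * theta = -2 * (-6) = 12 — holds.
C3: gamma = -2, and -2 ≠ 1 — holds.
C4: 3eps + 4gamma = 3(7) + 4(-2) = 13, not 11 — fails.
C5: theta + gamma = -6 + (-2) = -8; -8 > -10 — holds.
C6: theta = -6 is not in {-7, -3, -2} — fails.
C7: values 10, -2, 7, -6 are pairwise distinct — holds.
C8: abs(7 - (-2)) = 9; 9 > 7, exceeds bound 7 — fails.

No — constraints 4, 6, and 8 are not satisfied.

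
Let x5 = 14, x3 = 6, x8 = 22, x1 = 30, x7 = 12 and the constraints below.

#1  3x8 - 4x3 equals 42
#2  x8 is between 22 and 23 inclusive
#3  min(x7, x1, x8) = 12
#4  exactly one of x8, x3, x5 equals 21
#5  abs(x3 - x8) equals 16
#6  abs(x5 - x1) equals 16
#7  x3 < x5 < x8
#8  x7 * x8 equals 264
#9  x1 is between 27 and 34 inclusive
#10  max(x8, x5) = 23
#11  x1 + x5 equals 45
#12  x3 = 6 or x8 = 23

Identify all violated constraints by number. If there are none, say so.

Constraints 4, 10, 11 do not hold.

#1 3x8 - 4x3 = 3(22) - 4(6) = 42 — satisfied.
#2 x8 = 22 lies in [22, 23] — satisfied.
#3 min(12, 30, 22) = 12 — satisfied.
#4 x8=22, x3=6, x5=14; 0 of them equal 21, not exactly one — violated.
#5 abs(6 - 22) = 16 — satisfied.
#6 abs(14 - 30) = 16 — satisfied.
#7 values 6 < 14 < 22 — satisfied.
#8 x7 * x8 = 12 * 22 = 264 — satisfied.
#9 x1 = 30 lies in [27, 34] — satisfied.
#10 max(22, 14) = 22, not 23 — violated.
#11 x1 + x5 = 30 + 14 = 44, not 45 — violated.
#12 x3 = 6 = 6 (first disjunct) — satisfied.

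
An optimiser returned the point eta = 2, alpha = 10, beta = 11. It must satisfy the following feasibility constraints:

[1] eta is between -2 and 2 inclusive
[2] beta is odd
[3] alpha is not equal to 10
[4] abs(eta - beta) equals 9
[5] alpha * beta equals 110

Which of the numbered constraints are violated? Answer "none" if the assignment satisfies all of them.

[1] eta = 2 lies in [-2, 2] — holds.
[2] beta = 11 is odd — holds.
[3] alpha = 10, but 10 is required to differ — fails.
[4] abs(2 - 11) = 9 — holds.
[5] alpha * beta = 10 * 11 = 110 — holds.

Violated: 3.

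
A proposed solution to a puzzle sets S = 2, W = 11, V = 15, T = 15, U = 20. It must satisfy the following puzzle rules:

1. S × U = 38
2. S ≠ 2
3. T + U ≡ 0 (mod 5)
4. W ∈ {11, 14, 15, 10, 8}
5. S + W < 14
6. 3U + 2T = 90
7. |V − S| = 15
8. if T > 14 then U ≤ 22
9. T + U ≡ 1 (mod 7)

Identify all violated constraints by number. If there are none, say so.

1. S × U = 2 × 20 = 40, not 38 — violated.
2. S = 2, but 2 is required to differ — violated.
3. T + U = 35; 35 mod 5 = 0 — satisfied.
4. W = 11 is in {11, 14, 15, 10, 8} — satisfied.
5. S + W = 2 + 11 = 13; 13 < 14 — satisfied.
6. 3U + 2T = 3(20) + 2(15) = 90 — satisfied.
7. |15 − 2| = 13, not 15 — violated.
8. T = 15 > 14, so we need U ≤ 22; U = 20 ≤ 22 — satisfied.
9. T + U = 35; 35 mod 7 = 0, not 1 — violated.

Constraints 1, 2, 7, 9 do not hold.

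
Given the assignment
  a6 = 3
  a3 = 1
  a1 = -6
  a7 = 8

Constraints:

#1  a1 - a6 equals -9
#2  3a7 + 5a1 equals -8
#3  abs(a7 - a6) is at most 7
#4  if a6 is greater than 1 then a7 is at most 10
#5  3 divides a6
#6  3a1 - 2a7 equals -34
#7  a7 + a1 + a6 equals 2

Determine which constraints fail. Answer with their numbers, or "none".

Violated: 2 and 7.

#1 a1 - a6 = -6 - 3 = -9 — OK.
#2 3a7 + 5a1 = 3(8) + 5(-6) = -6, not -8 — violated.
#3 abs(8 - 3) = 5; 5 ≤ 7 — OK.
#4 a6 = 3 > 1, so we need a7 ≤ 10; a7 = 8 ≤ 10 — OK.
#5 3 / 3 = 1, so 3 divides 3 — OK.
#6 3a1 - 2a7 = 3(-6) - 2(8) = -34 — OK.
#7 a7 + a1 + a6 = 8 + (-6) + 3 = 5, not 2 — violated.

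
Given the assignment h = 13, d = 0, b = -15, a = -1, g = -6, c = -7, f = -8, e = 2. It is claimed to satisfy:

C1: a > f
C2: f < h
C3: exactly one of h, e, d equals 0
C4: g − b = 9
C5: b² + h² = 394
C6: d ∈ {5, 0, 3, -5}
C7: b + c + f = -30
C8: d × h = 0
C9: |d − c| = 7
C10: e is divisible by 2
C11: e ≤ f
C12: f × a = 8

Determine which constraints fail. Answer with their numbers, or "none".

Violated: 11.

C1: a = -1, f = -8; -1 > -8 — OK.
C2: f = -8, h = 13; -8 < 13 — OK.
C3: h=13, e=2, d=0; 1 of them equals 0 — OK.
C4: g − b = -6 − (-15) = 9 — OK.
C5: b² + h² = (-15)² + 13² = 225 + 169 = 394 — OK.
C6: d = 0 is in {5, 0, 3, -5} — OK.
C7: b + c + f = -15 + (-7) + (-8) = -30 — OK.
C8: d × h = 0 × 13 = 0 — OK.
C9: |0 − (-7)| = 7 — OK.
C10: 2 / 2 = 1, so 2 divides 2 — OK.
C11: e = 2, f = -8; 2 > -8 (want ≤) — violated.
C12: f × a = -8 × (-1) = 8 — OK.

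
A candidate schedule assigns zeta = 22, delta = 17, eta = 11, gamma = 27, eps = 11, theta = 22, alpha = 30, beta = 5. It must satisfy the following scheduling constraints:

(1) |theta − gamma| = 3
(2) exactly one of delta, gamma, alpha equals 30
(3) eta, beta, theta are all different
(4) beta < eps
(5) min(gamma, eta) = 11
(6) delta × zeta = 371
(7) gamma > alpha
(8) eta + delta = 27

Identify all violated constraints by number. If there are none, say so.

The assignment fails constraints 1, 6, 7, and 8.

(1) |22 − 27| = 5, not 3  no
(2) delta=17, gamma=27, alpha=30; 1 of them equals 30  yes
(3) values 11, 5, 22 are pairwise distinct  yes
(4) beta = 5, eps = 11; 5 < 11  yes
(5) min(27, 11) = 11  yes
(6) delta × zeta = 17 × 22 = 374, not 371  no
(7) gamma = 27, alpha = 30; 27 ≤ 30 (want >)  no
(8) eta + delta = 11 + 17 = 28, not 27  no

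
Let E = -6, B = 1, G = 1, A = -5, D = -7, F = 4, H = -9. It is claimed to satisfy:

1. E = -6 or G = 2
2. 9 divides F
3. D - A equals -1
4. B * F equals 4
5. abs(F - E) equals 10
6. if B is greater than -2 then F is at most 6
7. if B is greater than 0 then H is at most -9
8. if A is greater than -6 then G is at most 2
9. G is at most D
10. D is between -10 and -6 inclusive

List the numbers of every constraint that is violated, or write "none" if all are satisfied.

1. E = -6 = -6 (first disjunct) — OK.
2. 4 = 9*0 + 4, so 9 does not divide 4 — violated.
3. D - A = -7 - (-5) = -2, not -1 — violated.
4. B * F = 1 * 4 = 4 — OK.
5. abs(4 - (-6)) = 10 — OK.
6. B = 1 > -2, so we need F ≤ 6; F = 4 ≤ 6 — OK.
7. B = 1 > 0, so we need H ≤ -9; H = -9 ≤ -9 — OK.
8. A = -5 > -6, so we need G ≤ 2; G = 1 ≤ 2 — OK.
9. G = 1, D = -7; 1 > -7 (want ≤) — violated.
10. D = -7 lies in [-10, -6] — OK.

Constraints 2, 3, 9 are violated.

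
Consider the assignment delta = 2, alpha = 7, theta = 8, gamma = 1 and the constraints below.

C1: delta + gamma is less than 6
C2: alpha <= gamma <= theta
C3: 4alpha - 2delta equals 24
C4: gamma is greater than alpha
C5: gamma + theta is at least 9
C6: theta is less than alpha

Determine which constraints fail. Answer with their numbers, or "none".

C1: delta + gamma = 2 + 1 = 3; 3 < 6 — OK.
C2: values 7, 1, 8; alpha = 7 is not <= gamma = 1 — violated.
C3: 4alpha - 2delta = 4(7) - 2(2) = 24 — OK.
C4: gamma = 1, alpha = 7; 1 ≤ 7 (want >) — violated.
C5: gamma + theta = 1 + 8 = 9; 9 ≥ 9 — OK.
C6: theta = 8, alpha = 7; 8 ≥ 7 (want <) — violated.

No — constraints 2, 4, 6 are not satisfied.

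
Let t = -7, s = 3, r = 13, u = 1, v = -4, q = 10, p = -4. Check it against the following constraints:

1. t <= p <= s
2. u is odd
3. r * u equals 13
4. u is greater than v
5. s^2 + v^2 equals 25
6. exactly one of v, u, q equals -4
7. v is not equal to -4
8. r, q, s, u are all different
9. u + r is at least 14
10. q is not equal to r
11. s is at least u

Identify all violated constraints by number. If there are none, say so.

1. values -7 <= -4 <= 3 — holds.
2. u = 1 is odd — holds.
3. r * u = 13 * 1 = 13 — holds.
4. u = 1, v = -4; 1 > -4 — holds.
5. s^2 + v^2 = 3^2 + (-4)^2 = 9 + 16 = 25 — holds.
6. v=-4, u=1, q=10; 1 of them equals -4 — holds.
7. v = -4, but -4 is required to differ — does not hold.
8. values 13, 10, 3, 1 are pairwise distinct — holds.
9. u + r = 1 + 13 = 14; 14 ≥ 14 — holds.
10. q = 10, r = 13; distinct — holds.
11. s = 3, u = 1; 3 ≥ 1 — holds.

The assignment fails constraint 7.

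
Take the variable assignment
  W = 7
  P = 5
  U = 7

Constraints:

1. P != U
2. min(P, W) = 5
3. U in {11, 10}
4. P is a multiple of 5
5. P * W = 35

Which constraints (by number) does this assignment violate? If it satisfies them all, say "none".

No — constraint 3 is not satisfied.

1. P = 5, U = 7; distinct — holds.
2. min(5, 7) = 5 — holds.
3. U = 7 is not in {11, 10} — does not hold.
4. 5 / 5 = 1, so 5 divides 5 — holds.
5. P * W = 5 * 7 = 35 — holds.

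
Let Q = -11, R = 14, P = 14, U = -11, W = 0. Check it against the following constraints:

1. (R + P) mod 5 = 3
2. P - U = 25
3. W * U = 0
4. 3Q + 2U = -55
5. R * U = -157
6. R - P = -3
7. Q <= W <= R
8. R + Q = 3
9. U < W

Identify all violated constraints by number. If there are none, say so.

No — constraints 5, 6 are not satisfied.

1. R + P = 28; 28 mod 5 = 3 — satisfied.
2. P - U = 14 - (-11) = 25 — satisfied.
3. W * U = 0 * (-11) = 0 — satisfied.
4. 3Q + 2U = 3(-11) + 2(-11) = -55 — satisfied.
5. R * U = 14 * (-11) = -154, not -157 — violated.
6. R - P = 14 - 14 = 0, not -3 — violated.
7. values -11 <= 0 <= 14 — satisfied.
8. R + Q = 14 + (-11) = 3 — satisfied.
9. U = -11, W = 0; -11 < 0 — satisfied.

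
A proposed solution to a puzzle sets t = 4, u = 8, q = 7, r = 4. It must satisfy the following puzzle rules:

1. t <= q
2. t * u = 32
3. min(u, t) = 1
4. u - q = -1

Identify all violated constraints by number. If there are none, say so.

1. t = 4, q = 7; 4 ≤ 7 — holds.
2. t * u = 4 * 8 = 32 — holds.
3. min(8, 4) = 4, not 1 — does not hold.
4. u - q = 8 - 7 = 1, not -1 — does not hold.

No — constraints 3 and 4 are not satisfied.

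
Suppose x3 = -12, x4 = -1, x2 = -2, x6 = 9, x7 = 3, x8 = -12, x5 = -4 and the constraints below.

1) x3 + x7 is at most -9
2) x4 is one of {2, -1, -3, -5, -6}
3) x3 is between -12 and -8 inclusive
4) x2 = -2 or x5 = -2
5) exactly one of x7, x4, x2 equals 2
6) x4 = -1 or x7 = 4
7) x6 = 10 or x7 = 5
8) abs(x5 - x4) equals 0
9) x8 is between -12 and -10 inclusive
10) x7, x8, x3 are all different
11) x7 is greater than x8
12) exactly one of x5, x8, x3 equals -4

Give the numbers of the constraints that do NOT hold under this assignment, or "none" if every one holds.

No — constraints 5, 7, 8, and 10 are not satisfied.

1) x3 + x7 = -12 + 3 = -9; -9 ≤ -9 — OK.
2) x4 = -1 is in {2, -1, -3, -5, -6} — OK.
3) x3 = -12 lies in [-12, -8] — OK.
4) x2 = -2 = -2 (first disjunct) — OK.
5) x7=3, x4=-1, x2=-2; 0 of them equal 2, not exactly one — violated.
6) x4 = -1 = -1 (first disjunct) — OK.
7) x6 = 9 ≠ 10 and x7 = 3 ≠ 5; both disjuncts false — violated.
8) abs(-4 - (-1)) = 3, not 0 — violated.
9) x8 = -12 lies in [-12, -10] — OK.
10) x8 = x3 = -12, not all different — violated.
11) x7 = 3, x8 = -12; 3 > -12 — OK.
12) x5=-4, x8=-12, x3=-12; 1 of them equals -4 — OK.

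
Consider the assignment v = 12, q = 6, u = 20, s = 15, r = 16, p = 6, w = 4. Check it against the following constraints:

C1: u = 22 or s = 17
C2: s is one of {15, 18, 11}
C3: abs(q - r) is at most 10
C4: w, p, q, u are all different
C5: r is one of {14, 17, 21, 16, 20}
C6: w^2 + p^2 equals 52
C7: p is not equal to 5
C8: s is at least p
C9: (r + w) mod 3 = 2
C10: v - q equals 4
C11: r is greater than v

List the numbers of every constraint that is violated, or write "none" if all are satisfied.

Constraints 1, 4, 10 are violated.

C1: u = 20 ≠ 22 and s = 15 ≠ 17; both disjuncts false — violated.
C2: s = 15 is in {15, 18, 11} — satisfied.
C3: abs(6 - 16) = 10; 10 ≤ 10 — satisfied.
C4: p = q = 6, not all different — violated.
C5: r = 16 is in {14, 17, 21, 16, 20} — satisfied.
C6: w^2 + p^2 = 4^2 + 6^2 = 16 + 36 = 52 — satisfied.
C7: p = 6, and 6 ≠ 5 — satisfied.
C8: s = 15, p = 6; 15 ≥ 6 — satisfied.
C9: r + w = 20; 20 mod 3 = 2 — satisfied.
C10: v - q = 12 - 6 = 6, not 4 — violated.
C11: r = 16, v = 12; 16 > 12 — satisfied.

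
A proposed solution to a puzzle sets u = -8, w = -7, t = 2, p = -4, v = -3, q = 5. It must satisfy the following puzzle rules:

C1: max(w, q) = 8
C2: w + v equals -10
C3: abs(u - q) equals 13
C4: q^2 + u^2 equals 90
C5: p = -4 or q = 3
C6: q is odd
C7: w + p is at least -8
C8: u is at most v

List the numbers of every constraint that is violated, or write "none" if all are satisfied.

Violated: 1, 4, and 7.

C1: max(-7, 5) = 5, not 8  ✘
C2: w + v = -7 + (-3) = -10  ✔
C3: abs(-8 - 5) = 13  ✔
C4: q^2 + u^2 = 5^2 + (-8)^2 = 25 + 64 = 89, not 90  ✘
C5: p = -4 = -4 (first disjunct)  ✔
C6: q = 5 is odd  ✔
C7: w + p = -7 + (-4) = -11; -11 < -8, bound -8 not met  ✘
C8: u = -8, v = -3; -8 ≤ -3  ✔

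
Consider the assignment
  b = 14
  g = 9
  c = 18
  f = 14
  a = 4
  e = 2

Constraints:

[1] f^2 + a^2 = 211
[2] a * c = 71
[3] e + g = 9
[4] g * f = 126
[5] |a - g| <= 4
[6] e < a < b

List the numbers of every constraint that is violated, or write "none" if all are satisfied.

Violated: 1, 2, 3, and 5.

[1] f^2 + a^2 = 14^2 + 4^2 = 196 + 16 = 212, not 211  false
[2] a * c = 4 * 18 = 72, not 71  false
[3] e + g = 2 + 9 = 11, not 9  false
[4] g * f = 9 * 14 = 126  true
[5] |4 - 9| = 5; 5 > 4, exceeds bound 4  false
[6] values 2 < 4 < 14  true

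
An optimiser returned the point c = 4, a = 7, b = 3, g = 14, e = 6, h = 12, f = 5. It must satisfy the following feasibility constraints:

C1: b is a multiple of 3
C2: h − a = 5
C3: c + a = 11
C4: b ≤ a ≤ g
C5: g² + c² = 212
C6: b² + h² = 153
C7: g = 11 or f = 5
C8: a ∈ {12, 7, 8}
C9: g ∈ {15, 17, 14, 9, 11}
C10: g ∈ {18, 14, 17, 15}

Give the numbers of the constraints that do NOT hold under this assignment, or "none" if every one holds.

Yes — all constraints hold.

C1: 3 / 3 = 1, so 3 divides 3  true
C2: h − a = 12 − 7 = 5  true
C3: c + a = 4 + 7 = 11  true
C4: values 3 ≤ 7 ≤ 14  true
C5: g² + c² = 14² + 4² = 196 + 16 = 212  true
C6: b² + h² = 3² + 12² = 9 + 144 = 153  true
C7: g = 14 ≠ 11, but f = 5 = 5 (second disjunct)  true
C8: a = 7 is in {12, 7, 8}  true
C9: g = 14 is in {15, 17, 14, 9, 11}  true
C10: g = 14 is in {18, 14, 17, 15}  true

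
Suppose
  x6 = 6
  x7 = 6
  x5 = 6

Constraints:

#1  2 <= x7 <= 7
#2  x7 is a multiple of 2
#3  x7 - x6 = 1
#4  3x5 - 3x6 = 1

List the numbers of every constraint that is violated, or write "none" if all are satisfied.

Constraints 3 and 4 do not hold.

#1 x7 = 6 lies in [2, 7]  holds
#2 6 / 2 = 3, so 2 divides 6  holds
#3 x7 - x6 = 6 - 6 = 0, not 1  fails
#4 3x5 - 3x6 = 3(6) - 3(6) = 0, not 1  fails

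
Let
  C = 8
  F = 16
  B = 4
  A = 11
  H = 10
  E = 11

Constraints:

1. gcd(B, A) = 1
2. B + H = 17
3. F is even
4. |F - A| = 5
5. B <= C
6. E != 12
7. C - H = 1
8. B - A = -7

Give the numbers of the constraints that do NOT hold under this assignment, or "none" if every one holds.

1. gcd(4, 11) = 1 — holds.
2. B + H = 4 + 10 = 14, not 17 — fails.
3. F = 16 is even — holds.
4. |16 - 11| = 5 — holds.
5. B = 4, C = 8; 4 ≤ 8 — holds.
6. E = 11, and 11 ≠ 12 — holds.
7. C - H = 8 - 10 = -2, not 1 — fails.
8. B - A = 4 - 11 = -7 — holds.

No — constraints 2, 7 are not satisfied.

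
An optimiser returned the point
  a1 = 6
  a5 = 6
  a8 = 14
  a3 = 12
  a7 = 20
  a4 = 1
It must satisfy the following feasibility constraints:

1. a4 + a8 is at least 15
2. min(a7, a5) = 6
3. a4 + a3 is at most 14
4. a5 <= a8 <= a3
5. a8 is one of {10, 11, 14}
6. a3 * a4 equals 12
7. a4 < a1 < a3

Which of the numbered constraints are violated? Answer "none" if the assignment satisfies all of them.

1. a4 + a8 = 1 + 14 = 15; 15 ≥ 15  ✓
2. min(20, 6) = 6  ✓
3. a4 + a3 = 1 + 12 = 13; 13 ≤ 14  ✓
4. values 6, 14, 12; a8 = 14 is not <= a3 = 12  ✗
5. a8 = 14 is in {10, 11, 14}  ✓
6. a3 * a4 = 12 * 1 = 12  ✓
7. values 1 < 6 < 12  ✓

No — constraint 4 is not satisfied.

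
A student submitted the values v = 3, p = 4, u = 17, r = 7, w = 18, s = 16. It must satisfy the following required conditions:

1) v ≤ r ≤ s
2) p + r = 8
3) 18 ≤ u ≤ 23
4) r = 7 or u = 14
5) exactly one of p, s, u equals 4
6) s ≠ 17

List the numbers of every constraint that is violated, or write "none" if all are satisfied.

1) values 3 ≤ 7 ≤ 16  true
2) p + r = 4 + 7 = 11, not 8  false
3) u = 17 is outside [18, 23]  false
4) r = 7 = 7 (first disjunct)  true
5) p=4, s=16, u=17; 1 of them equals 4  true
6) s = 16, and 16 ≠ 17  true

Constraints 2, 3 are violated.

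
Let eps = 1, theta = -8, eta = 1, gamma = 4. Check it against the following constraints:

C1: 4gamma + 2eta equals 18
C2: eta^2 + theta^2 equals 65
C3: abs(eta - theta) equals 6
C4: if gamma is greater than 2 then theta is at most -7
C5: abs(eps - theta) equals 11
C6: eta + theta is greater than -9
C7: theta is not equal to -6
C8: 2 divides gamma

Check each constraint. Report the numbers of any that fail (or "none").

Constraints 3 and 5 do not hold.

C1: 4gamma + 2eta = 4(4) + 2(1) = 18 — satisfied.
C2: eta^2 + theta^2 = 1^2 + (-8)^2 = 1 + 64 = 65 — satisfied.
C3: abs(1 - (-8)) = 9, not 6 — violated.
C4: gamma = 4 > 2, so we need theta ≤ -7; theta = -8 ≤ -7 — satisfied.
C5: abs(1 - (-8)) = 9, not 11 — violated.
C6: eta + theta = 1 + (-8) = -7; -7 > -9 — satisfied.
C7: theta = -8, and -8 ≠ -6 — satisfied.
C8: 4 / 2 = 2, so 2 divides 4 — satisfied.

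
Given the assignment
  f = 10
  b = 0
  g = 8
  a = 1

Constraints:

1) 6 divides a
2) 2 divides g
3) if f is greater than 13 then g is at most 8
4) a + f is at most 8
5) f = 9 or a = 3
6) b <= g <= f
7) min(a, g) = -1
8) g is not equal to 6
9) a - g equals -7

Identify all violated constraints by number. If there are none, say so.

1) 1 = 6*0 + 1, so 6 does not divide 1  no
2) 8 / 2 = 4, so 2 divides 8  yes
3) f = 10, not > 13; antecedent false, conditional vacuously true  yes
4) a + f = 1 + 10 = 11; 11 > 8, bound 8 not met  no
5) f = 10 ≠ 9 and a = 1 ≠ 3; both disjuncts false  no
6) values 0 <= 8 <= 10  yes
7) min(1, 8) = 1, not -1  no
8) g = 8, and 8 ≠ 6  yes
9) a - g = 1 - 8 = -7  yes

Violated: 1, 4, 5, and 7.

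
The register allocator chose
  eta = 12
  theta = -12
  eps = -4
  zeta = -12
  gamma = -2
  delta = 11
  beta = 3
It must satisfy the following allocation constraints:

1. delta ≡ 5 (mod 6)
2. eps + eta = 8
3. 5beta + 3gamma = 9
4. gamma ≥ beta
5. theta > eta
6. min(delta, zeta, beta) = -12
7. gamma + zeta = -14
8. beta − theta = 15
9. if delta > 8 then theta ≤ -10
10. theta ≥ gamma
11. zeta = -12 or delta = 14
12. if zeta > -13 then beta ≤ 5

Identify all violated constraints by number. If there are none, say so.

Constraints 4, 5, and 10 do not hold.

1. 11 mod 6 = 5 — holds.
2. eps + eta = -4 + 12 = 8 — holds.
3. 5beta + 3gamma = 5(3) + 3(-2) = 9 — holds.
4. gamma = -2, beta = 3; -2 < 3 (want ≥) — fails.
5. theta = -12, eta = 12; -12 ≤ 12 (want >) — fails.
6. min(11, -12, 3) = -12 — holds.
7. gamma + zeta = -2 + (-12) = -14 — holds.
8. beta − theta = 3 − (-12) = 15 — holds.
9. delta = 11 > 8, so we need theta ≤ -10; theta = -12 ≤ -10 — holds.
10. theta = -12, gamma = -2; -12 < -2 (want ≥) — fails.
11. zeta = -12 = -12 (first disjunct) — holds.
12. zeta = -12 > -13, so we need beta ≤ 5; beta = 3 ≤ 5 — holds.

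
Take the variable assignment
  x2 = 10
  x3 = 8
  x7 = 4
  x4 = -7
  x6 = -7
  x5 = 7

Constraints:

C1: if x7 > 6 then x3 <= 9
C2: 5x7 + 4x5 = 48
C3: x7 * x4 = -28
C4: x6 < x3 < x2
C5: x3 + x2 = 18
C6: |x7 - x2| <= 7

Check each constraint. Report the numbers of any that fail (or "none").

C1: x7 = 4, not > 6; antecedent false, conditional vacuously true — holds.
C2: 5x7 + 4x5 = 5(4) + 4(7) = 48 — holds.
C3: x7 * x4 = 4 * (-7) = -28 — holds.
C4: values -7 < 8 < 10 — holds.
C5: x3 + x2 = 8 + 10 = 18 — holds.
C6: |4 - 10| = 6; 6 ≤ 7 — holds.

All constraints are satisfied.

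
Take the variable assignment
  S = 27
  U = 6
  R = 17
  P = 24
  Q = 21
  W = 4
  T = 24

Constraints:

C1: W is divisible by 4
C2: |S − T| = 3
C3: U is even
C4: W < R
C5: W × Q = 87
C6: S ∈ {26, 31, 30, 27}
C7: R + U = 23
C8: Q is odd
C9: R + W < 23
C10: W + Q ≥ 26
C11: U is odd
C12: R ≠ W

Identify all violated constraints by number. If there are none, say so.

Violated: 5, 10, 11.

C1: 4 / 4 = 1, so 4 divides 4 — OK.
C2: |27 − 24| = 3 — OK.
C3: U = 6 is even — OK.
C4: W = 4, R = 17; 4 < 17 — OK.
C5: W × Q = 4 × 21 = 84, not 87 — violated.
C6: S = 27 is in {26, 31, 30, 27} — OK.
C7: R + U = 17 + 6 = 23 — OK.
C8: Q = 21 is odd — OK.
C9: R + W = 17 + 4 = 21; 21 < 23 — OK.
C10: W + Q = 4 + 21 = 25; 25 < 26, bound 26 not met — violated.
C11: U = 6 is even — violated.
C12: R = 17, W = 4; distinct — OK.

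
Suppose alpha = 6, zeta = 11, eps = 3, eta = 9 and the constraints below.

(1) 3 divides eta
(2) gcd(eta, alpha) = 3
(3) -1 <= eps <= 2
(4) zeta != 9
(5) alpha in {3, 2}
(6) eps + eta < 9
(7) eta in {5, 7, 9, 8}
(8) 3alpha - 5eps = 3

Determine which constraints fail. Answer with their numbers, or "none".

Constraints 3, 5, and 6 are violated.

(1) 9 / 3 = 3, so 3 divides 9  ✓
(2) gcd(9, 6) = 3  ✓
(3) eps = 3 is outside [-1, 2]  ✗
(4) zeta = 11, and 11 ≠ 9  ✓
(5) alpha = 6 is not in {3, 2}  ✗
(6) eps + eta = 3 + 9 = 12; 12 ≥ 9, bound 9 not met  ✗
(7) eta = 9 is in {5, 7, 9, 8}  ✓
(8) 3alpha - 5eps = 3(6) - 5(3) = 3  ✓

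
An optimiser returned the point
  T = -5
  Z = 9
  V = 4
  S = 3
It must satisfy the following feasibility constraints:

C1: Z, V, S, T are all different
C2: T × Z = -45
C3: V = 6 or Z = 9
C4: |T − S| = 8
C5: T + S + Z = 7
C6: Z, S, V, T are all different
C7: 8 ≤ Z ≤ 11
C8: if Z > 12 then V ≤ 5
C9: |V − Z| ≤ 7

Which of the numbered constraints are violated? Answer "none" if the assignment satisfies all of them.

C1: values 9, 4, 3, -5 are pairwise distinct  true
C2: T × Z = -5 × 9 = -45  true
C3: V = 4 ≠ 6, but Z = 9 = 9 (second disjunct)  true
C4: |-5 − 3| = 8  true
C5: T + S + Z = -5 + 3 + 9 = 7  true
C6: values 9, 3, 4, -5 are pairwise distinct  true
C7: Z = 9 lies in [8, 11]  true
C8: Z = 9, not > 12; antecedent false, conditional vacuously true  true
C9: |4 − 9| = 5; 5 ≤ 7  true

None — every constraint holds.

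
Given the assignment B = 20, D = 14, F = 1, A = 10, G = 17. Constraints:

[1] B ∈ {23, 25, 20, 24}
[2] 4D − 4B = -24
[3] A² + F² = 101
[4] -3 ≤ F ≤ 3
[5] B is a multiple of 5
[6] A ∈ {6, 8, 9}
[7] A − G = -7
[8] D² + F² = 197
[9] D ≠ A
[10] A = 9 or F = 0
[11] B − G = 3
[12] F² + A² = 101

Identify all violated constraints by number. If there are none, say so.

The assignment fails constraints 6 and 10.

[1] B = 20 is in {23, 25, 20, 24} — holds.
[2] 4D − 4B = 4(14) − 4(20) = -24 — holds.
[3] A² + F² = 10² + 1² = 100 + 1 = 101 — holds.
[4] F = 1 lies in [-3, 3] — holds.
[5] 20 / 5 = 4, so 5 divides 20 — holds.
[6] A = 10 is not in {6, 8, 9} — fails.
[7] A − G = 10 − 17 = -7 — holds.
[8] D² + F² = 14² + 1² = 196 + 1 = 197 — holds.
[9] D = 14, A = 10; distinct — holds.
[10] A = 10 ≠ 9 and F = 1 ≠ 0; both disjuncts false — fails.
[11] B − G = 20 − 17 = 3 — holds.
[12] F² + A² = 1² + 10² = 1 + 100 = 101 — holds.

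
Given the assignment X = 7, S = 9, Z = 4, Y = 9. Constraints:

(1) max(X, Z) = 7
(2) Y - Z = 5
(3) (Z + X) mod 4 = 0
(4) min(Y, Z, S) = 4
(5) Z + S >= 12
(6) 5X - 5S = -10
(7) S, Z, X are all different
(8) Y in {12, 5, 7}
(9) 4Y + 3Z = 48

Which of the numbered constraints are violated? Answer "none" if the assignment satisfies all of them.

Violated: 3 and 8.

(1) max(7, 4) = 7 — satisfied.
(2) Y - Z = 9 - 4 = 5 — satisfied.
(3) Z + X = 11; 11 mod 4 = 3, not 0 — violated.
(4) min(9, 4, 9) = 4 — satisfied.
(5) Z + S = 4 + 9 = 13; 13 ≥ 12 — satisfied.
(6) 5X - 5S = 5(7) - 5(9) = -10 — satisfied.
(7) values 9, 4, 7 are pairwise distinct — satisfied.
(8) Y = 9 is not in {12, 5, 7} — violated.
(9) 4Y + 3Z = 4(9) + 3(4) = 48 — satisfied.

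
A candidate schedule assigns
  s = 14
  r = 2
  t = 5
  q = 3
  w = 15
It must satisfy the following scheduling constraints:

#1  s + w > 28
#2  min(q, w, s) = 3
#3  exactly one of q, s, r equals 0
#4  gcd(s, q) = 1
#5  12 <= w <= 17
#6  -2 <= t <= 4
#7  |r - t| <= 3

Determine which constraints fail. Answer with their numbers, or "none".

#1 s + w = 14 + 15 = 29; 29 > 28  true
#2 min(3, 15, 14) = 3  true
#3 q=3, s=14, r=2; 0 of them equal 0, not exactly one  false
#4 gcd(14, 3) = 1  true
#5 w = 15 lies in [12, 17]  true
#6 t = 5 is outside [-2, 4]  false
#7 |2 - 5| = 3; 3 ≤ 3  true

Violated: 3 and 6.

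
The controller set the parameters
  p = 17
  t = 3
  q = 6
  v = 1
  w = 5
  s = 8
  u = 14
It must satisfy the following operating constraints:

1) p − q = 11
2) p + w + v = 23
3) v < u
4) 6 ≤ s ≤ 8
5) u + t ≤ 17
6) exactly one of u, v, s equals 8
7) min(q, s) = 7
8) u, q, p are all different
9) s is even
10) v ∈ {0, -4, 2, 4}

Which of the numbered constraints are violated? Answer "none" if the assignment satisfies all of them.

Constraints 7 and 10 are violated.

1) p − q = 17 − 6 = 11  yes
2) p + w + v = 17 + 5 + 1 = 23  yes
3) v = 1, u = 14; 1 < 14  yes
4) s = 8 lies in [6, 8]  yes
5) u + t = 14 + 3 = 17; 17 ≤ 17  yes
6) u=14, v=1, s=8; 1 of them equals 8  yes
7) min(6, 8) = 6, not 7  no
8) values 14, 6, 17 are pairwise distinct  yes
9) s = 8 is even  yes
10) v = 1 is not in {0, -4, 2, 4}  no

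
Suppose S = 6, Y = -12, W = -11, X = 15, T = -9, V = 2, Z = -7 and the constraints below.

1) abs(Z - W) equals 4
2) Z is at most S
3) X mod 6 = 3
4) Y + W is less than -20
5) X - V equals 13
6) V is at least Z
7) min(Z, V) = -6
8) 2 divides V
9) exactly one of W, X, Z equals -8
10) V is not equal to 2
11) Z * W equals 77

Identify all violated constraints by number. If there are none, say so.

No — constraints 7, 9, and 10 are not satisfied.

1) abs(-7 - (-11)) = 4 — holds.
2) Z = -7, S = 6; -7 ≤ 6 — holds.
3) 15 mod 6 = 3 — holds.
4) Y + W = -12 + (-11) = -23; -23 < -20 — holds.
5) X - V = 15 - 2 = 13 — holds.
6) V = 2, Z = -7; 2 ≥ -7 — holds.
7) min(-7, 2) = -7, not -6 — does not hold.
8) 2 / 2 = 1, so 2 divides 2 — holds.
9) W=-11, X=15, Z=-7; 0 of them equal -8, not exactly one — does not hold.
10) V = 2, but 2 is required to differ — does not hold.
11) Z * W = -7 * (-11) = 77 — holds.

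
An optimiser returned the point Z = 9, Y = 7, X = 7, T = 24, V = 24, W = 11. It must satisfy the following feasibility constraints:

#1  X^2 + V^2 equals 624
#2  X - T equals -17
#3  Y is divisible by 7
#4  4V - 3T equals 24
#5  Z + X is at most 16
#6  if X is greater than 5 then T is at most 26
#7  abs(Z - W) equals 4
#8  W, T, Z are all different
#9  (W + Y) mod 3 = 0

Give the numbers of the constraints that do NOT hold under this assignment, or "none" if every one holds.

Violated: 1 and 7.

#1 X^2 + V^2 = 7^2 + 24^2 = 49 + 576 = 625, not 624  false
#2 X - T = 7 - 24 = -17  true
#3 7 / 7 = 1, so 7 divides 7  true
#4 4V - 3T = 4(24) - 3(24) = 24  true
#5 Z + X = 9 + 7 = 16; 16 ≤ 16  true
#6 X = 7 > 5, so we need T ≤ 26; T = 24 ≤ 26  true
#7 abs(9 - 11) = 2, not 4  false
#8 values 11, 24, 9 are pairwise distinct  true
#9 W + Y = 18; 18 mod 3 = 0  true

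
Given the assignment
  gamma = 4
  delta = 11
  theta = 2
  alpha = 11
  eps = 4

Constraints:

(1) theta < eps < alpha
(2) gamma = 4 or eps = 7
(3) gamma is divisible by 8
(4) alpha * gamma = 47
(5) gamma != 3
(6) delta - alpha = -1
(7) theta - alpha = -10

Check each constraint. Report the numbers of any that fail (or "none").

The assignment fails constraints 3, 4, 6, and 7.

(1) values 2 < 4 < 11 — satisfied.
(2) gamma = 4 = 4 (first disjunct) — satisfied.
(3) 4 = 8*0 + 4, so 8 does not divide 4 — violated.
(4) alpha * gamma = 11 * 4 = 44, not 47 — violated.
(5) gamma = 4, and 4 ≠ 3 — satisfied.
(6) delta - alpha = 11 - 11 = 0, not -1 — violated.
(7) theta - alpha = 2 - 11 = -9, not -10 — violated.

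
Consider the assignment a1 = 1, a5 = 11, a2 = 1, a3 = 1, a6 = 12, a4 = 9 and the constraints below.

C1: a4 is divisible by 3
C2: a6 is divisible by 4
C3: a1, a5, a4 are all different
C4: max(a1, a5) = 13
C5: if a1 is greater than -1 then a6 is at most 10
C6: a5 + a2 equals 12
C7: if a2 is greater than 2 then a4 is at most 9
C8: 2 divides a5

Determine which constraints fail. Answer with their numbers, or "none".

Constraints 4, 5, and 8 do not hold.

C1: 9 / 3 = 3, so 3 divides 9 — satisfied.
C2: 12 / 4 = 3, so 4 divides 12 — satisfied.
C3: values 1, 11, 9 are pairwise distinct — satisfied.
C4: max(1, 11) = 11, not 13 — violated.
C5: a1 = 1 > -1, so we need a6 ≤ 10; but a6 = 12 > 10 — violated.
C6: a5 + a2 = 11 + 1 = 12 — satisfied.
C7: a2 = 1, not > 2; antecedent false, conditional vacuously true — satisfied.
C8: 11 = 2*5 + 1, so 2 does not divide 11 — violated.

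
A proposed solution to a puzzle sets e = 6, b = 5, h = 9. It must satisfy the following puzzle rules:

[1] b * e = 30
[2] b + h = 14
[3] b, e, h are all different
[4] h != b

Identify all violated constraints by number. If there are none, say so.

[1] b * e = 5 * 6 = 30  OK
[2] b + h = 5 + 9 = 14  OK
[3] values 5, 6, 9 are pairwise distinct  OK
[4] h = 9, b = 5; distinct  OK

Yes — all constraints hold.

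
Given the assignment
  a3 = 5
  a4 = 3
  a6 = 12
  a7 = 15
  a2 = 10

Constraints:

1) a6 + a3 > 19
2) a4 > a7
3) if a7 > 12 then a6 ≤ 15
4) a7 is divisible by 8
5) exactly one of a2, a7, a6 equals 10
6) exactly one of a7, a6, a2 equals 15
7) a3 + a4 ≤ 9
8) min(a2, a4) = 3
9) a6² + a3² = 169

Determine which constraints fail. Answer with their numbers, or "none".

1) a6 + a3 = 12 + 5 = 17; 17 ≤ 19, bound 19 not met — does not hold.
2) a4 = 3, a7 = 15; 3 ≤ 15 (want >) — does not hold.
3) a7 = 15 > 12, so we need a6 ≤ 15; a6 = 12 ≤ 15 — holds.
4) 15 = 8×1 + 7, so 8 does not divide 15 — does not hold.
5) a2=10, a7=15, a6=12; 1 of them equals 10 — holds.
6) a7=15, a6=12, a2=10; 1 of them equals 15 — holds.
7) a3 + a4 = 5 + 3 = 8; 8 ≤ 9 — holds.
8) min(10, 3) = 3 — holds.
9) a6² + a3² = 12² + 5² = 144 + 25 = 169 — holds.

Violated: 1, 2, and 4.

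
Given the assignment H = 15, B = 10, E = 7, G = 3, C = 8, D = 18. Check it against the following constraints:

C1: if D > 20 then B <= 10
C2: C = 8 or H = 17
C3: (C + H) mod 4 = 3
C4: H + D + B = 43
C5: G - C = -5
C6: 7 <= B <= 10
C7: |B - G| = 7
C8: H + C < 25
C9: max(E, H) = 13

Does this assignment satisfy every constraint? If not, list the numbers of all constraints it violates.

No — constraint 9 is not satisfied.

C1: D = 18, not > 20; antecedent false, conditional vacuously true  yes
C2: C = 8 = 8 (first disjunct)  yes
C3: C + H = 23; 23 mod 4 = 3  yes
C4: H + D + B = 15 + 18 + 10 = 43  yes
C5: G - C = 3 - 8 = -5  yes
C6: B = 10 lies in [7, 10]  yes
C7: |10 - 3| = 7  yes
C8: H + C = 15 + 8 = 23; 23 < 25  yes
C9: max(7, 15) = 15, not 13  no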